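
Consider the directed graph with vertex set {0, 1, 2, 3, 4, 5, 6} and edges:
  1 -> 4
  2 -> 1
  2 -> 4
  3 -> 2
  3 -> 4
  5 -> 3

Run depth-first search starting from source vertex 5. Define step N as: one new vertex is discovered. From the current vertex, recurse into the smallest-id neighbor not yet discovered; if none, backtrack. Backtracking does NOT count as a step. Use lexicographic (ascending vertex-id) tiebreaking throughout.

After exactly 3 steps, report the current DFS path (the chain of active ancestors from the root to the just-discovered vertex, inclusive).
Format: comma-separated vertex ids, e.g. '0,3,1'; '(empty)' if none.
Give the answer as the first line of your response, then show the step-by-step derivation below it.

5,3,2

step 1: discover 5; path=5; order=5
step 2: discover 3; path=5>3; order=5,3
step 3: discover 2; path=5>3>2; order=5,3,2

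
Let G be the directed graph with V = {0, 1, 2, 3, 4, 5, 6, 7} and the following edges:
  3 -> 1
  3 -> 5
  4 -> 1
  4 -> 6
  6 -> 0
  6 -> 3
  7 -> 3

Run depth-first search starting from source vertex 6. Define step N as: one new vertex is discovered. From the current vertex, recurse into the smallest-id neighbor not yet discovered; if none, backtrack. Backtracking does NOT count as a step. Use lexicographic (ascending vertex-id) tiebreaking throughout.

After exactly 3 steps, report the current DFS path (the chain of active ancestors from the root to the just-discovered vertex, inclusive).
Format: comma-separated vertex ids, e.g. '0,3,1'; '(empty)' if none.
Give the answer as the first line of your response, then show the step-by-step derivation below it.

6,3

step 1: discover 6; path=6; order=6
step 2: discover 0; path=6>0; order=6,0
step 3: discover 3; path=6>3; order=6,0,3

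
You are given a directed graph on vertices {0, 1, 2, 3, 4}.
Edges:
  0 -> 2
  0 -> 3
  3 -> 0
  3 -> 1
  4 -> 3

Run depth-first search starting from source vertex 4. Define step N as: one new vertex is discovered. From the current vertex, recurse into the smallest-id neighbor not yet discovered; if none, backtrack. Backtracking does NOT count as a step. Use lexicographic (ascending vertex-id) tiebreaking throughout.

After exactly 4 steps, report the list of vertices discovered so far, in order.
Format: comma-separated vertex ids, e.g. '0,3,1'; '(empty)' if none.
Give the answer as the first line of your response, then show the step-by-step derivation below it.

4,3,0,2

step 1: discover 4; path=4; order=4
step 2: discover 3; path=4>3; order=4,3
step 3: discover 0; path=4>3>0; order=4,3,0
step 4: discover 2; path=4>3>0>2; order=4,3,0,2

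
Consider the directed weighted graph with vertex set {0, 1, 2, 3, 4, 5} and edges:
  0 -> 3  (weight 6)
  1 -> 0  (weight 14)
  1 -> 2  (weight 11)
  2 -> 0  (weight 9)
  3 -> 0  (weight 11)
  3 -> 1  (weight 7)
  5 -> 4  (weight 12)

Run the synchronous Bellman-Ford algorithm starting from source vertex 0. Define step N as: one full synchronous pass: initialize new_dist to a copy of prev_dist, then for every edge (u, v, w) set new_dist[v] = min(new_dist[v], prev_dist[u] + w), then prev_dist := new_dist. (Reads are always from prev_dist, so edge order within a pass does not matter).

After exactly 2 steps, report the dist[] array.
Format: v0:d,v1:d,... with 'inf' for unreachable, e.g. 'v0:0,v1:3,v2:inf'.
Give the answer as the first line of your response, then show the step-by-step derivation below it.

v0:0,v1:13,v2:inf,v3:6,v4:inf,v5:inf

step 1: dist = v0:0,v1:inf,v2:inf,v3:6,v4:inf,v5:inf
step 2: dist = v0:0,v1:13,v2:inf,v3:6,v4:inf,v5:inf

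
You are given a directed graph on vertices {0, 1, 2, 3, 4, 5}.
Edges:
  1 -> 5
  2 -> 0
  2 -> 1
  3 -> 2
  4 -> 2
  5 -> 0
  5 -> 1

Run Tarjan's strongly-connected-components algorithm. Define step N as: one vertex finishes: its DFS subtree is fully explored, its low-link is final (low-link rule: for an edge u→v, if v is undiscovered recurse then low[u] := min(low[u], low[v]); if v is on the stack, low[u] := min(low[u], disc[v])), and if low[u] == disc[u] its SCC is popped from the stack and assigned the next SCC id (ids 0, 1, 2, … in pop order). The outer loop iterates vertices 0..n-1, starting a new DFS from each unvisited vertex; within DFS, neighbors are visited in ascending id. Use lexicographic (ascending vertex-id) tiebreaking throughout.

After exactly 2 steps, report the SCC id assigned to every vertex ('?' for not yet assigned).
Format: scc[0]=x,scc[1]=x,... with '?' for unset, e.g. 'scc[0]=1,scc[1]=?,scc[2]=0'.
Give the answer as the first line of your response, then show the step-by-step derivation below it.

scc[0]=0,scc[1]=?,scc[2]=?,scc[3]=?,scc[4]=?,scc[5]=?

step 1: low=(low[0]=0,low[1]=?,low[2]=?,low[3]=?,low[4]=?,low[5]=?); scc=(scc[0]=0,scc[1]=?,scc[2]=?,scc[3]=?,scc[4]=?,scc[5]=?)
step 2: low=(low[0]=0,low[1]=1,low[2]=?,low[3]=?,low[4]=?,low[5]=1); scc=(scc[0]=0,scc[1]=?,scc[2]=?,scc[3]=?,scc[4]=?,scc[5]=?)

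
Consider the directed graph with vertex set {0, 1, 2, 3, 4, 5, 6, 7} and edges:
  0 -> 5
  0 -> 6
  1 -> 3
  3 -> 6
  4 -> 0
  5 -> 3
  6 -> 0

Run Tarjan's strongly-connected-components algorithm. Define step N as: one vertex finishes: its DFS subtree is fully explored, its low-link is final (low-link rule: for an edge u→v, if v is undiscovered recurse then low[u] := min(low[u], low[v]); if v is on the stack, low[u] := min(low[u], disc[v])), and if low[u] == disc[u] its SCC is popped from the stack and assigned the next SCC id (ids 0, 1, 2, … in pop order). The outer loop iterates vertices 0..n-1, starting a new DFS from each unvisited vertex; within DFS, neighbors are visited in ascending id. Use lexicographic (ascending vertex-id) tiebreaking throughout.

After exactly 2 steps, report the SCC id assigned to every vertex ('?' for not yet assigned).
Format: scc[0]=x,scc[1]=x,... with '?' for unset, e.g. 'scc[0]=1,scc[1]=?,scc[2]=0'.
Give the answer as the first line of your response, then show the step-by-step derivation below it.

scc[0]=?,scc[1]=?,scc[2]=?,scc[3]=?,scc[4]=?,scc[5]=?,scc[6]=?,scc[7]=?

step 1: low=(low[0]=0,low[1]=?,low[2]=?,low[3]=2,low[4]=?,low[5]=1,low[6]=0,low[7]=?); scc=(scc[0]=?,scc[1]=?,scc[2]=?,scc[3]=?,scc[4]=?,scc[5]=?,scc[6]=?,scc[7]=?)
step 2: low=(low[0]=0,low[1]=?,low[2]=?,low[3]=0,low[4]=?,low[5]=1,low[6]=0,low[7]=?); scc=(scc[0]=?,scc[1]=?,scc[2]=?,scc[3]=?,scc[4]=?,scc[5]=?,scc[6]=?,scc[7]=?)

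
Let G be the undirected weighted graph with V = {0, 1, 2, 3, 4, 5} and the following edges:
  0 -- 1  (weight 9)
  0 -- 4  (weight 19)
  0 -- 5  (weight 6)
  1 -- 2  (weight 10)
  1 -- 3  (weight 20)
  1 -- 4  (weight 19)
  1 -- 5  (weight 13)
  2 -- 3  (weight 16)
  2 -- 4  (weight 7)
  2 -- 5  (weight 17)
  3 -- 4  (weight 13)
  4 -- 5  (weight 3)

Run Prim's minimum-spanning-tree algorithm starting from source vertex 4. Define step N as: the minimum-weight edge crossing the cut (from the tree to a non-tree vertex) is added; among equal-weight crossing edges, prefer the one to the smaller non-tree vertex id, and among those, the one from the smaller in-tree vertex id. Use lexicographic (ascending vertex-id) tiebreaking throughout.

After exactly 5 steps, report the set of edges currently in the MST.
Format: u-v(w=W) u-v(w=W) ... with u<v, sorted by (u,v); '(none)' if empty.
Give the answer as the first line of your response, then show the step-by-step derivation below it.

0-1(w=9) 0-5(w=6) 2-4(w=7) 3-4(w=13) 4-5(w=3)

step 1: add edge 4-5 (w=3); MST = {4-5(w=3)}
step 2: add edge 0-5 (w=6); MST = {0-5(w=6) 4-5(w=3)}
step 3: add edge 2-4 (w=7); MST = {0-5(w=6) 2-4(w=7) 4-5(w=3)}
step 4: add edge 0-1 (w=9); MST = {0-1(w=9) 0-5(w=6) 2-4(w=7) 4-5(w=3)}
step 5: add edge 3-4 (w=13); MST = {0-1(w=9) 0-5(w=6) 2-4(w=7) 3-4(w=13) 4-5(w=3)}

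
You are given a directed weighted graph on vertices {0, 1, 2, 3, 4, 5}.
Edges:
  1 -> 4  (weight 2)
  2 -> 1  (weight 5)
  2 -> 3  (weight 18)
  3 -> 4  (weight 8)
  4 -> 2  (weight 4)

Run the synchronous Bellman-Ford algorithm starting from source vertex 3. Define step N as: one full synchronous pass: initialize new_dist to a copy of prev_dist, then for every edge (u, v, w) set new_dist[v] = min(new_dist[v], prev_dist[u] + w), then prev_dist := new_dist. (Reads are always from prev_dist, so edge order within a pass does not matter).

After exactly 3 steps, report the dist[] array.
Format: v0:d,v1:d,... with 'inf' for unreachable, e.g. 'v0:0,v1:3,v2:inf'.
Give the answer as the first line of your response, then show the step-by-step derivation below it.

v0:inf,v1:17,v2:12,v3:0,v4:8,v5:inf

step 1: dist = v0:inf,v1:inf,v2:inf,v3:0,v4:8,v5:inf
step 2: dist = v0:inf,v1:inf,v2:12,v3:0,v4:8,v5:inf
step 3: dist = v0:inf,v1:17,v2:12,v3:0,v4:8,v5:inf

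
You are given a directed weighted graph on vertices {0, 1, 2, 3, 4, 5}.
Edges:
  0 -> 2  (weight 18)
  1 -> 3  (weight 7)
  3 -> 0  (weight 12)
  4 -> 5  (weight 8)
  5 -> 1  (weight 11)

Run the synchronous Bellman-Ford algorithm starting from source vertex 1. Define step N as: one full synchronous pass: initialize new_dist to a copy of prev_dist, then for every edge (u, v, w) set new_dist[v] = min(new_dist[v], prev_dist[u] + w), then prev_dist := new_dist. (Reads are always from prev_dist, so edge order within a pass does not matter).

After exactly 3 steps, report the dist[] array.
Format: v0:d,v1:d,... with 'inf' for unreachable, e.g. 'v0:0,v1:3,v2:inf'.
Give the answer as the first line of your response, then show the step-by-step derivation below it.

v0:19,v1:0,v2:37,v3:7,v4:inf,v5:inf

step 1: dist = v0:inf,v1:0,v2:inf,v3:7,v4:inf,v5:inf
step 2: dist = v0:19,v1:0,v2:inf,v3:7,v4:inf,v5:inf
step 3: dist = v0:19,v1:0,v2:37,v3:7,v4:inf,v5:inf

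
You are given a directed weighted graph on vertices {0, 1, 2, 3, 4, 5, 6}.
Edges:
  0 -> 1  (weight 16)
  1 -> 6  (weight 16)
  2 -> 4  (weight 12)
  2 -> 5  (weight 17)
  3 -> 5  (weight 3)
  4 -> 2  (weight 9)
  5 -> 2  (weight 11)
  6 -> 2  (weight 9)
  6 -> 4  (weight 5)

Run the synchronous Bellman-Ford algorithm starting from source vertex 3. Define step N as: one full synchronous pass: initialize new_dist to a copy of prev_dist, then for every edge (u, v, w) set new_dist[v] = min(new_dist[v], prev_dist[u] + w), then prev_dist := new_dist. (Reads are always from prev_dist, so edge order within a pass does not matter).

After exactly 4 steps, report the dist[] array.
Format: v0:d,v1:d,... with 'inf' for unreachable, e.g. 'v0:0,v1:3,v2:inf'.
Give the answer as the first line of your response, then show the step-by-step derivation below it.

v0:inf,v1:inf,v2:14,v3:0,v4:26,v5:3,v6:inf

step 1: dist = v0:inf,v1:inf,v2:inf,v3:0,v4:inf,v5:3,v6:inf
step 2: dist = v0:inf,v1:inf,v2:14,v3:0,v4:inf,v5:3,v6:inf
step 3: dist = v0:inf,v1:inf,v2:14,v3:0,v4:26,v5:3,v6:inf
step 4: dist = v0:inf,v1:inf,v2:14,v3:0,v4:26,v5:3,v6:inf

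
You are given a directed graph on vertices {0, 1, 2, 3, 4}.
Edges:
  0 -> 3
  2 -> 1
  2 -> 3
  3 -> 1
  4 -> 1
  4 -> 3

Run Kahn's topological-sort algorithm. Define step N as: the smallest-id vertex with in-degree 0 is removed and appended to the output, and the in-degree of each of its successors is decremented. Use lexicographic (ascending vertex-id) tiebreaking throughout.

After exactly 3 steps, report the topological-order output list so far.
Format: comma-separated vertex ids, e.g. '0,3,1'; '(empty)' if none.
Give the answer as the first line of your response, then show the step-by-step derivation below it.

0,2,4

step 1: output 0; order=[0]; indeg=(0,3,0,2,0)
step 2: output 2; order=[0,2]; indeg=(0,2,0,1,0)
step 3: output 4; order=[0,2,4]; indeg=(0,1,0,0,0)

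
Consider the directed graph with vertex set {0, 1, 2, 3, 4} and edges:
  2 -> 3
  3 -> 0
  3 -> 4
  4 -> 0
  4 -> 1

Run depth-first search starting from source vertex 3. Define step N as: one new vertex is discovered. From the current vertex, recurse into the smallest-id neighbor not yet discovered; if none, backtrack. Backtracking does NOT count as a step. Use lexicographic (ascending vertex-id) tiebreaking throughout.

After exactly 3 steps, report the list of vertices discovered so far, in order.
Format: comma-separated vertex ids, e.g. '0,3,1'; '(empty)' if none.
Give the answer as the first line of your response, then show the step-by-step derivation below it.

3,0,4

step 1: discover 3; path=3; order=3
step 2: discover 0; path=3>0; order=3,0
step 3: discover 4; path=3>4; order=3,0,4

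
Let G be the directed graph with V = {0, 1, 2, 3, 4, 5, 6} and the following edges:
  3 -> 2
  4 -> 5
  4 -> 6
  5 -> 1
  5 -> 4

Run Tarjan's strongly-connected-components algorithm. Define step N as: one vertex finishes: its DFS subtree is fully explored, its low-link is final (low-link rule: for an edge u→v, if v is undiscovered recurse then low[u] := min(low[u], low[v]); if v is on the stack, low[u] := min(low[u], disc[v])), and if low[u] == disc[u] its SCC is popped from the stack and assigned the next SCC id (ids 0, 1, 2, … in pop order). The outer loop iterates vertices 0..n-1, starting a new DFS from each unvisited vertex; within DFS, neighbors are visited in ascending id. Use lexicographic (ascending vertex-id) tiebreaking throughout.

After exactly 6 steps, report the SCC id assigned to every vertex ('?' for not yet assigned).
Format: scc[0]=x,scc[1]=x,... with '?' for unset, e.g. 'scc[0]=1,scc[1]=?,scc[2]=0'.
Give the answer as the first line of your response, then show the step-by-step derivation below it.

scc[0]=0,scc[1]=1,scc[2]=2,scc[3]=3,scc[4]=?,scc[5]=?,scc[6]=4

step 1: low=(low[0]=0,low[1]=?,low[2]=?,low[3]=?,low[4]=?,low[5]=?,low[6]=?); scc=(scc[0]=0,scc[1]=?,scc[2]=?,scc[3]=?,scc[4]=?,scc[5]=?,scc[6]=?)
step 2: low=(low[0]=0,low[1]=1,low[2]=?,low[3]=?,low[4]=?,low[5]=?,low[6]=?); scc=(scc[0]=0,scc[1]=1,scc[2]=?,scc[3]=?,scc[4]=?,scc[5]=?,scc[6]=?)
step 3: low=(low[0]=0,low[1]=1,low[2]=2,low[3]=?,low[4]=?,low[5]=?,low[6]=?); scc=(scc[0]=0,scc[1]=1,scc[2]=2,scc[3]=?,scc[4]=?,scc[5]=?,scc[6]=?)
step 4: low=(low[0]=0,low[1]=1,low[2]=2,low[3]=3,low[4]=?,low[5]=?,low[6]=?); scc=(scc[0]=0,scc[1]=1,scc[2]=2,scc[3]=3,scc[4]=?,scc[5]=?,scc[6]=?)
step 5: low=(low[0]=0,low[1]=1,low[2]=2,low[3]=3,low[4]=4,low[5]=4,low[6]=?); scc=(scc[0]=0,scc[1]=1,scc[2]=2,scc[3]=3,scc[4]=?,scc[5]=?,scc[6]=?)
step 6: low=(low[0]=0,low[1]=1,low[2]=2,low[3]=3,low[4]=4,low[5]=4,low[6]=6); scc=(scc[0]=0,scc[1]=1,scc[2]=2,scc[3]=3,scc[4]=?,scc[5]=?,scc[6]=4)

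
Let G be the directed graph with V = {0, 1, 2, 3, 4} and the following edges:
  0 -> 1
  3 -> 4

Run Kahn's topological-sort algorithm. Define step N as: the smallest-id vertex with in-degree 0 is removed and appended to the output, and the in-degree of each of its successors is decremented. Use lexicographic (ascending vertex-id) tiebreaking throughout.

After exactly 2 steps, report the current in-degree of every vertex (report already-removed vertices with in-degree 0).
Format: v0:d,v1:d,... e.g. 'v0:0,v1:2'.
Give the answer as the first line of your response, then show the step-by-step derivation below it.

v0:0,v1:0,v2:0,v3:0,v4:1

step 1: output 0; order=[0]; indeg=(0,0,0,0,1)
step 2: output 1; order=[0,1]; indeg=(0,0,0,0,1)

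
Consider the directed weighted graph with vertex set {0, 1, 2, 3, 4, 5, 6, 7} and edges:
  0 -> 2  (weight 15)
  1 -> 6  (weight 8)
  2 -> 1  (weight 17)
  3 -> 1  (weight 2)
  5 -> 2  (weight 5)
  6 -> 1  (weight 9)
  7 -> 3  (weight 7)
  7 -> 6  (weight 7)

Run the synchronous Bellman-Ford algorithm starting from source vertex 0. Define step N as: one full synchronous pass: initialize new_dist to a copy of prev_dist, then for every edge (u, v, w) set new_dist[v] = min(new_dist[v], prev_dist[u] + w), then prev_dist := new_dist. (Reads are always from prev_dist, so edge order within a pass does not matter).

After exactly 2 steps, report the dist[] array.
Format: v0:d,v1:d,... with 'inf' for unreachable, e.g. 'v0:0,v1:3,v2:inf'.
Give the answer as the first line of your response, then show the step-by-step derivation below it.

v0:0,v1:32,v2:15,v3:inf,v4:inf,v5:inf,v6:inf,v7:inf

step 1: dist = v0:0,v1:inf,v2:15,v3:inf,v4:inf,v5:inf,v6:inf,v7:inf
step 2: dist = v0:0,v1:32,v2:15,v3:inf,v4:inf,v5:inf,v6:inf,v7:inf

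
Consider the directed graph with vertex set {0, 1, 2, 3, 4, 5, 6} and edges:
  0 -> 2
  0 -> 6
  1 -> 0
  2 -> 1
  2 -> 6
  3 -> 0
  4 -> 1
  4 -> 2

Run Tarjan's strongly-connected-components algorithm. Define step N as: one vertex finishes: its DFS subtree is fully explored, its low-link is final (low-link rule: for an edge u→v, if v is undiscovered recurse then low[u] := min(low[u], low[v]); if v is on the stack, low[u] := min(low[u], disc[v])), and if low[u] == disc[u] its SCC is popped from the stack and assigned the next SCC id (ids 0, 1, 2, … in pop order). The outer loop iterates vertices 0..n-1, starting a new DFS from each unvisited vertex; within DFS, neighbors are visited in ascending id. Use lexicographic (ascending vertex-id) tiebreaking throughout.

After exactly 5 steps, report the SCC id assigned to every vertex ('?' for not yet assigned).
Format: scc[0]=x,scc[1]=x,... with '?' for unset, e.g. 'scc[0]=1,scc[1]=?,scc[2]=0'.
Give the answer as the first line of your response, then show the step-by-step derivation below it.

scc[0]=1,scc[1]=1,scc[2]=1,scc[3]=2,scc[4]=?,scc[5]=?,scc[6]=0

step 1: low=(low[0]=0,low[1]=0,low[2]=1,low[3]=?,low[4]=?,low[5]=?,low[6]=?); scc=(scc[0]=?,scc[1]=?,scc[2]=?,scc[3]=?,scc[4]=?,scc[5]=?,scc[6]=?)
step 2: low=(low[0]=0,low[1]=0,low[2]=0,low[3]=?,low[4]=?,low[5]=?,low[6]=3); scc=(scc[0]=?,scc[1]=?,scc[2]=?,scc[3]=?,scc[4]=?,scc[5]=?,scc[6]=0)
step 3: low=(low[0]=0,low[1]=0,low[2]=0,low[3]=?,low[4]=?,low[5]=?,low[6]=3); scc=(scc[0]=?,scc[1]=?,scc[2]=?,scc[3]=?,scc[4]=?,scc[5]=?,scc[6]=0)
step 4: low=(low[0]=0,low[1]=0,low[2]=0,low[3]=?,low[4]=?,low[5]=?,low[6]=3); scc=(scc[0]=1,scc[1]=1,scc[2]=1,scc[3]=?,scc[4]=?,scc[5]=?,scc[6]=0)
step 5: low=(low[0]=0,low[1]=0,low[2]=0,low[3]=4,low[4]=?,low[5]=?,low[6]=3); scc=(scc[0]=1,scc[1]=1,scc[2]=1,scc[3]=2,scc[4]=?,scc[5]=?,scc[6]=0)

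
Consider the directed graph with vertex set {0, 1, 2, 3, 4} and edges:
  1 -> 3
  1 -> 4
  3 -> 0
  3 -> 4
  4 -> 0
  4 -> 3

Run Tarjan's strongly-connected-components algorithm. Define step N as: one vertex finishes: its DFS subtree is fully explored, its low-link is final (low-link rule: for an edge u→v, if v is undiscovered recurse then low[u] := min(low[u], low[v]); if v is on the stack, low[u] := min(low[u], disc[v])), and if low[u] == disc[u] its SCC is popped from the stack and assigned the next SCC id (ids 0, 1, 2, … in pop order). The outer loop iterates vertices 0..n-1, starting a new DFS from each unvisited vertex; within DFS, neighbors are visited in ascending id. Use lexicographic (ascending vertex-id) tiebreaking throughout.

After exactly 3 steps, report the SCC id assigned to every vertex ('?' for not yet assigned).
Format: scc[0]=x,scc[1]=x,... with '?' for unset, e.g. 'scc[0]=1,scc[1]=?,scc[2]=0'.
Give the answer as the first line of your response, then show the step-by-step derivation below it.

scc[0]=0,scc[1]=?,scc[2]=?,scc[3]=1,scc[4]=1

step 1: low=(low[0]=0,low[1]=?,low[2]=?,low[3]=?,low[4]=?); scc=(scc[0]=0,scc[1]=?,scc[2]=?,scc[3]=?,scc[4]=?)
step 2: low=(low[0]=0,low[1]=1,low[2]=?,low[3]=2,low[4]=2); scc=(scc[0]=0,scc[1]=?,scc[2]=?,scc[3]=?,scc[4]=?)
step 3: low=(low[0]=0,low[1]=1,low[2]=?,low[3]=2,low[4]=2); scc=(scc[0]=0,scc[1]=?,scc[2]=?,scc[3]=1,scc[4]=1)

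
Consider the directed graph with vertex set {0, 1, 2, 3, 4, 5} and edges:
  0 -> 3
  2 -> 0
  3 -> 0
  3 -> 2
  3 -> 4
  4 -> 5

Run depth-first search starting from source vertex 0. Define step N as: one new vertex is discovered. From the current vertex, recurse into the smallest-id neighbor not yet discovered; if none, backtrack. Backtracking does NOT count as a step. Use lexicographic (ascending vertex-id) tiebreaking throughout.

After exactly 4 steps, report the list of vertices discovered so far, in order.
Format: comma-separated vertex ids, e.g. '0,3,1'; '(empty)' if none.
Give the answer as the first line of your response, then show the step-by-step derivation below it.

0,3,2,4

step 1: discover 0; path=0; order=0
step 2: discover 3; path=0>3; order=0,3
step 3: discover 2; path=0>3>2; order=0,3,2
step 4: discover 4; path=0>3>4; order=0,3,2,4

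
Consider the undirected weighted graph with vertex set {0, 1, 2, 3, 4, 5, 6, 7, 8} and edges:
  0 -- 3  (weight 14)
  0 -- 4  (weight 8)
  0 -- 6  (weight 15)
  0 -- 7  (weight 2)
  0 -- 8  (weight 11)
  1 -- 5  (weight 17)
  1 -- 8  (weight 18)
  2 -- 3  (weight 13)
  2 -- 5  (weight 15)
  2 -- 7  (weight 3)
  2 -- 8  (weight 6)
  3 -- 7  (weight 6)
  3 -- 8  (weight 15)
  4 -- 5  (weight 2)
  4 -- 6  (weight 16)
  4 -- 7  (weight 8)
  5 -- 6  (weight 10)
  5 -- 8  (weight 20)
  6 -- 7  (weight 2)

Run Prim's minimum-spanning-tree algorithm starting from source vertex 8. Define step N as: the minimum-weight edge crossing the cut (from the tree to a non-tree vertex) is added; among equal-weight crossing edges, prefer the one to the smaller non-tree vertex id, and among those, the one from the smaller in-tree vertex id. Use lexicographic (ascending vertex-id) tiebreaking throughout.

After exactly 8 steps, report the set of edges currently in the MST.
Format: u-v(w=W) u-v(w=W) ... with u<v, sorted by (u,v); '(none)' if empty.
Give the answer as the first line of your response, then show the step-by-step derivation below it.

0-4(w=8) 0-7(w=2) 1-5(w=17) 2-7(w=3) 2-8(w=6) 3-7(w=6) 4-5(w=2) 6-7(w=2)

step 1: add edge 2-8 (w=6); MST = {2-8(w=6)}
step 2: add edge 2-7 (w=3); MST = {2-7(w=3) 2-8(w=6)}
step 3: add edge 0-7 (w=2); MST = {0-7(w=2) 2-7(w=3) 2-8(w=6)}
step 4: add edge 6-7 (w=2); MST = {0-7(w=2) 2-7(w=3) 2-8(w=6) 6-7(w=2)}
step 5: add edge 3-7 (w=6); MST = {0-7(w=2) 2-7(w=3) 2-8(w=6) 3-7(w=6) 6-7(w=2)}
step 6: add edge 0-4 (w=8); MST = {0-4(w=8) 0-7(w=2) 2-7(w=3) 2-8(w=6) 3-7(w=6) 6-7(w=2)}
step 7: add edge 4-5 (w=2); MST = {0-4(w=8) 0-7(w=2) 2-7(w=3) 2-8(w=6) 3-7(w=6) 4-5(w=2) 6-7(w=2)}
step 8: add edge 1-5 (w=17); MST = {0-4(w=8) 0-7(w=2) 1-5(w=17) 2-7(w=3) 2-8(w=6) 3-7(w=6) 4-5(w=2) 6-7(w=2)}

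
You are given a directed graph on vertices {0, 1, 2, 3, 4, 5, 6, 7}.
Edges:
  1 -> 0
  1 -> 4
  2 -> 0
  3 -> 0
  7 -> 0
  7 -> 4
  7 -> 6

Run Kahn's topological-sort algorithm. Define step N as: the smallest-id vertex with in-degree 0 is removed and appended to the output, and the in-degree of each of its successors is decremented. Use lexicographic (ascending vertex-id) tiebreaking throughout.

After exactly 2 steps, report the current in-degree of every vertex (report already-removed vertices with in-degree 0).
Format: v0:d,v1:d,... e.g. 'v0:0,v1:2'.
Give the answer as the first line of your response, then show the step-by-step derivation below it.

v0:2,v1:0,v2:0,v3:0,v4:1,v5:0,v6:1,v7:0

step 1: output 1; order=[1]; indeg=(3,0,0,0,1,0,1,0)
step 2: output 2; order=[1,2]; indeg=(2,0,0,0,1,0,1,0)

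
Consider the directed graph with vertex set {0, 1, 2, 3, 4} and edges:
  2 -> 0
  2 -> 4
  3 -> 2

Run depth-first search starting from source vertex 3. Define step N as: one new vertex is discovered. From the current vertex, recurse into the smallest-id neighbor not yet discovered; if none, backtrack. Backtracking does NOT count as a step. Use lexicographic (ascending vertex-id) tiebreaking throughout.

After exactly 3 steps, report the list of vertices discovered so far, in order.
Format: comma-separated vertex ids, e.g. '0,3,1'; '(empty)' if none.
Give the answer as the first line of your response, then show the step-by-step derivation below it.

3,2,0

step 1: discover 3; path=3; order=3
step 2: discover 2; path=3>2; order=3,2
step 3: discover 0; path=3>2>0; order=3,2,0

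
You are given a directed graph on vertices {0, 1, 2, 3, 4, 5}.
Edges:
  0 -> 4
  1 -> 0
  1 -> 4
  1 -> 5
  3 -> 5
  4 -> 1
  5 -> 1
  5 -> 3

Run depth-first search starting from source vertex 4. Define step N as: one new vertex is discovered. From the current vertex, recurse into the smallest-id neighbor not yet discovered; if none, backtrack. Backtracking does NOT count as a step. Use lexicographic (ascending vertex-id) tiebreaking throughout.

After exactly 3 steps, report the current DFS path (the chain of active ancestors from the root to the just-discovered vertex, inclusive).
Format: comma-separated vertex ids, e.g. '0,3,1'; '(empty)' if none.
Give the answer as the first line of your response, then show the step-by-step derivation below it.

4,1,0

step 1: discover 4; path=4; order=4
step 2: discover 1; path=4>1; order=4,1
step 3: discover 0; path=4>1>0; order=4,1,0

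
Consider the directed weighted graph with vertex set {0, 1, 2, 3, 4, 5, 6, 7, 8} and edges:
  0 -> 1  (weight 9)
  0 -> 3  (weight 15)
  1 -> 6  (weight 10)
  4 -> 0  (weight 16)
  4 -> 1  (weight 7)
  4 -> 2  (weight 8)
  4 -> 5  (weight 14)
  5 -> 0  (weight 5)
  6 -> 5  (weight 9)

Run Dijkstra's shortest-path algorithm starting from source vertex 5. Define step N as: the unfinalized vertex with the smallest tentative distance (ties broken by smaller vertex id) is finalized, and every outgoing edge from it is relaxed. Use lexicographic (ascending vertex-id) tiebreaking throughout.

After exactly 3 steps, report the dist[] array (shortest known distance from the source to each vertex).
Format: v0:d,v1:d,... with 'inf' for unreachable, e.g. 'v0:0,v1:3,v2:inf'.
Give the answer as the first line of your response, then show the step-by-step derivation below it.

v0:5,v1:14,v2:inf,v3:20,v4:inf,v5:0,v6:24,v7:inf,v8:inf

step 1: dist = v0:5,v1:inf,v2:inf,v3:inf,v4:inf,v5:0,v6:inf,v7:inf,v8:inf
step 2: dist = v0:5,v1:14,v2:inf,v3:20,v4:inf,v5:0,v6:inf,v7:inf,v8:inf
step 3: dist = v0:5,v1:14,v2:inf,v3:20,v4:inf,v5:0,v6:24,v7:inf,v8:inf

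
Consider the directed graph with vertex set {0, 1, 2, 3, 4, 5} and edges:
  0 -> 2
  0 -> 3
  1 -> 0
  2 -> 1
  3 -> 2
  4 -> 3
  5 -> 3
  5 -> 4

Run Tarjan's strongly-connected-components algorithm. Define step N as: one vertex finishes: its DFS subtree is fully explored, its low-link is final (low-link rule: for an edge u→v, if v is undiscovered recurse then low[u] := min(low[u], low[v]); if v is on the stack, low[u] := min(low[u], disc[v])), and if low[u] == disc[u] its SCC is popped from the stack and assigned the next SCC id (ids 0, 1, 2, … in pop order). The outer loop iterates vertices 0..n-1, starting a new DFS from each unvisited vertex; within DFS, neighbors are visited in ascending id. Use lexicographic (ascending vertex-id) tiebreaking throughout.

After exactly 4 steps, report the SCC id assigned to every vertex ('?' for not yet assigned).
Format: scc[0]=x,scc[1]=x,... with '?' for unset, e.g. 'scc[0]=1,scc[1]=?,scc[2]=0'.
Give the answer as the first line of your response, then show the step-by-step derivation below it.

scc[0]=0,scc[1]=0,scc[2]=0,scc[3]=0,scc[4]=?,scc[5]=?

step 1: low=(low[0]=0,low[1]=0,low[2]=1,low[3]=?,low[4]=?,low[5]=?); scc=(scc[0]=?,scc[1]=?,scc[2]=?,scc[3]=?,scc[4]=?,scc[5]=?)
step 2: low=(low[0]=0,low[1]=0,low[2]=0,low[3]=?,low[4]=?,low[5]=?); scc=(scc[0]=?,scc[1]=?,scc[2]=?,scc[3]=?,scc[4]=?,scc[5]=?)
step 3: low=(low[0]=0,low[1]=0,low[2]=0,low[3]=1,low[4]=?,low[5]=?); scc=(scc[0]=?,scc[1]=?,scc[2]=?,scc[3]=?,scc[4]=?,scc[5]=?)
step 4: low=(low[0]=0,low[1]=0,low[2]=0,low[3]=1,low[4]=?,low[5]=?); scc=(scc[0]=0,scc[1]=0,scc[2]=0,scc[3]=0,scc[4]=?,scc[5]=?)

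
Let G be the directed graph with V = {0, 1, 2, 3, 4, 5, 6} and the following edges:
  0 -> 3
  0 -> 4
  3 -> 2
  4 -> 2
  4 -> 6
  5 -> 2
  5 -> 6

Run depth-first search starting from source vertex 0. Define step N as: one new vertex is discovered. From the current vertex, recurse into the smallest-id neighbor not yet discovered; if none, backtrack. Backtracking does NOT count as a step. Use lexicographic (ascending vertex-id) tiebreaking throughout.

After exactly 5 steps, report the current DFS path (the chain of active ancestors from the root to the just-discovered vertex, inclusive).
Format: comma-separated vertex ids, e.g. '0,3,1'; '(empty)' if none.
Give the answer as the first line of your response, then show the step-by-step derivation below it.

0,4,6

step 1: discover 0; path=0; order=0
step 2: discover 3; path=0>3; order=0,3
step 3: discover 2; path=0>3>2; order=0,3,2
step 4: discover 4; path=0>4; order=0,3,2,4
step 5: discover 6; path=0>4>6; order=0,3,2,4,6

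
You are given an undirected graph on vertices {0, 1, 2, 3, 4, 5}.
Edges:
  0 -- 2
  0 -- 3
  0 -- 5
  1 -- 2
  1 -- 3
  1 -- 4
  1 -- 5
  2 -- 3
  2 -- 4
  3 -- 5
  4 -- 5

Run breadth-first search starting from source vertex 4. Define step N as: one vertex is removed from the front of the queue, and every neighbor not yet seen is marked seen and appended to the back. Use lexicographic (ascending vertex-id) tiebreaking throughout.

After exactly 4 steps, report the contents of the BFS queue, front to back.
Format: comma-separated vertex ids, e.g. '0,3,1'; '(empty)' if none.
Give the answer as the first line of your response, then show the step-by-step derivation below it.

3,0

step 1: dequeue 4; queue=[1,2,5]; order=4
step 2: dequeue 1; queue=[2,5,3]; order=4,1
step 3: dequeue 2; queue=[5,3,0]; order=4,1,2
step 4: dequeue 5; queue=[3,0]; order=4,1,2,5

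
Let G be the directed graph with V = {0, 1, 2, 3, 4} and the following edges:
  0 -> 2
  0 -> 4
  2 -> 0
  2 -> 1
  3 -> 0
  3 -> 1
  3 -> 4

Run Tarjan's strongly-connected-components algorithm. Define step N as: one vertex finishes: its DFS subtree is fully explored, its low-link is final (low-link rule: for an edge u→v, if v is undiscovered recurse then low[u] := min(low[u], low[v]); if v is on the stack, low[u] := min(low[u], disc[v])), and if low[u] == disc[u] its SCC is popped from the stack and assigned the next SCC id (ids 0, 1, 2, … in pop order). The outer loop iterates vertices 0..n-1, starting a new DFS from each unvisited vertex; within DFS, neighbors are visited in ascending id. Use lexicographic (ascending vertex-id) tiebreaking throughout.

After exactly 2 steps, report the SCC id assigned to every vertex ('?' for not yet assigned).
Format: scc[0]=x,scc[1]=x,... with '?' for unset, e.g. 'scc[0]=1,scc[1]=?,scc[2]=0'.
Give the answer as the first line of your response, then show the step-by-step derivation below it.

scc[0]=?,scc[1]=0,scc[2]=?,scc[3]=?,scc[4]=?

step 1: low=(low[0]=0,low[1]=2,low[2]=0,low[3]=?,low[4]=?); scc=(scc[0]=?,scc[1]=0,scc[2]=?,scc[3]=?,scc[4]=?)
step 2: low=(low[0]=0,low[1]=2,low[2]=0,low[3]=?,low[4]=?); scc=(scc[0]=?,scc[1]=0,scc[2]=?,scc[3]=?,scc[4]=?)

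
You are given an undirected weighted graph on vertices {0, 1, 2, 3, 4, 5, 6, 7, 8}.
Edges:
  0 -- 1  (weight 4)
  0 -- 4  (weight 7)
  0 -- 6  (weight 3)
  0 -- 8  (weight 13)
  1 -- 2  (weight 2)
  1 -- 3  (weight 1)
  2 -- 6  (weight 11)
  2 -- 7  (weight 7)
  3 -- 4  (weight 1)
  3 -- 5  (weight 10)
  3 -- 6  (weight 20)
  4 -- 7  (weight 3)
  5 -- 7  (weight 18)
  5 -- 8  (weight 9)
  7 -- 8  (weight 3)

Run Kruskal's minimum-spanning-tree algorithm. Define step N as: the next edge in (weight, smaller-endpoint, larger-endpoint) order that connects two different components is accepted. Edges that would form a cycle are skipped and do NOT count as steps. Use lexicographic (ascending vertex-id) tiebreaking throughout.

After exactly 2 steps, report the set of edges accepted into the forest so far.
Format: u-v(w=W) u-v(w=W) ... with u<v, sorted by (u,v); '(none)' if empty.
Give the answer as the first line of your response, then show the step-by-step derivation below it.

1-3(w=1) 3-4(w=1)

step 1: add edge 1-3 (w=1); MST = {1-3(w=1)}
step 2: add edge 3-4 (w=1); MST = {1-3(w=1) 3-4(w=1)}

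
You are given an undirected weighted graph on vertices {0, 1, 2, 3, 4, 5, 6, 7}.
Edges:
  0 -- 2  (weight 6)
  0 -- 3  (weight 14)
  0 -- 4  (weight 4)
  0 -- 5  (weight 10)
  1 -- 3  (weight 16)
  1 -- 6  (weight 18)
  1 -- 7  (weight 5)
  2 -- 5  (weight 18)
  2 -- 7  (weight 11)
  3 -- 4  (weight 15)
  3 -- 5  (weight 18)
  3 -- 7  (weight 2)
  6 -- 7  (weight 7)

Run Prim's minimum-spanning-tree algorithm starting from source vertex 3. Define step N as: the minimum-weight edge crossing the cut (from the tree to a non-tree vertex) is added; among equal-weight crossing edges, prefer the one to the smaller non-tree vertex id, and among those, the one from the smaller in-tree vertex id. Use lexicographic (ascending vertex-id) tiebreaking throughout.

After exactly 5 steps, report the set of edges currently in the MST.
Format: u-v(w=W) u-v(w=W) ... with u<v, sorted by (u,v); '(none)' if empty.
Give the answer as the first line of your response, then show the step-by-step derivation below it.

0-2(w=6) 1-7(w=5) 2-7(w=11) 3-7(w=2) 6-7(w=7)

step 1: add edge 3-7 (w=2); MST = {3-7(w=2)}
step 2: add edge 1-7 (w=5); MST = {1-7(w=5) 3-7(w=2)}
step 3: add edge 6-7 (w=7); MST = {1-7(w=5) 3-7(w=2) 6-7(w=7)}
step 4: add edge 2-7 (w=11); MST = {1-7(w=5) 2-7(w=11) 3-7(w=2) 6-7(w=7)}
step 5: add edge 0-2 (w=6); MST = {0-2(w=6) 1-7(w=5) 2-7(w=11) 3-7(w=2) 6-7(w=7)}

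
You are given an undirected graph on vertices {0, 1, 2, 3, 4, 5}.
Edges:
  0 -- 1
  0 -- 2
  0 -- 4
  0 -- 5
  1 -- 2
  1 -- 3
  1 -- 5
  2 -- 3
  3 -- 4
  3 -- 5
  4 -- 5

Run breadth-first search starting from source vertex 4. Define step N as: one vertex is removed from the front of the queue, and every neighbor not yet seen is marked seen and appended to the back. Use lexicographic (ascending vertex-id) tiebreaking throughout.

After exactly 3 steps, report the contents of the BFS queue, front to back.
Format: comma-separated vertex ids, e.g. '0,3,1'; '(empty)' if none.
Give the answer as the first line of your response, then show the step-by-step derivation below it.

5,1,2

step 1: dequeue 4; queue=[0,3,5]; order=4
step 2: dequeue 0; queue=[3,5,1,2]; order=4,0
step 3: dequeue 3; queue=[5,1,2]; order=4,0,3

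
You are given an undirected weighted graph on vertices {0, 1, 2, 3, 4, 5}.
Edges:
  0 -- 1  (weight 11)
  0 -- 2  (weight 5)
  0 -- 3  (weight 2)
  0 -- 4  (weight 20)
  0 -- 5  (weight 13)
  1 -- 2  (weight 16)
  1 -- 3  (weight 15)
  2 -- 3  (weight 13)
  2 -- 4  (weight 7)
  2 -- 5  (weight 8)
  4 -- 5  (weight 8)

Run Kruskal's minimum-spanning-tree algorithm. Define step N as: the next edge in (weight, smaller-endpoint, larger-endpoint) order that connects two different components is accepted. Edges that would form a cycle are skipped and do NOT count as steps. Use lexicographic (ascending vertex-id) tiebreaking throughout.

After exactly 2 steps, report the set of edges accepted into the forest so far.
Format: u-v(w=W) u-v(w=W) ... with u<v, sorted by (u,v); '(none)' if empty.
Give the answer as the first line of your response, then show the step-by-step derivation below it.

0-2(w=5) 0-3(w=2)

step 1: add edge 0-3 (w=2); MST = {0-3(w=2)}
step 2: add edge 0-2 (w=5); MST = {0-2(w=5) 0-3(w=2)}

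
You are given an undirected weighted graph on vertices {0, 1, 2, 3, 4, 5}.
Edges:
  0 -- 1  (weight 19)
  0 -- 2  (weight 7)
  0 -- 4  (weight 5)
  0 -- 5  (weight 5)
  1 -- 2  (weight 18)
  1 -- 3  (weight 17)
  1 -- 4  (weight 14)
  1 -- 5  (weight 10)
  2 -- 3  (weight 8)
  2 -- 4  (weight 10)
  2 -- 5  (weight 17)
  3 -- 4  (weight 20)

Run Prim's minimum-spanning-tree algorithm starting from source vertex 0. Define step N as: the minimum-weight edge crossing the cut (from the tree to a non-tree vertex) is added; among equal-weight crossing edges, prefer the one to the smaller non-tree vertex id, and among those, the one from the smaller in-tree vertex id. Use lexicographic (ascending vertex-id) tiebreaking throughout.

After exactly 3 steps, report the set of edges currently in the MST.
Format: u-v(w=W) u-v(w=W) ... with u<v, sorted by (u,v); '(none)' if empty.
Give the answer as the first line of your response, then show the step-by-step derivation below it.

0-2(w=7) 0-4(w=5) 0-5(w=5)

step 1: add edge 0-4 (w=5); MST = {0-4(w=5)}
step 2: add edge 0-5 (w=5); MST = {0-4(w=5) 0-5(w=5)}
step 3: add edge 0-2 (w=7); MST = {0-2(w=7) 0-4(w=5) 0-5(w=5)}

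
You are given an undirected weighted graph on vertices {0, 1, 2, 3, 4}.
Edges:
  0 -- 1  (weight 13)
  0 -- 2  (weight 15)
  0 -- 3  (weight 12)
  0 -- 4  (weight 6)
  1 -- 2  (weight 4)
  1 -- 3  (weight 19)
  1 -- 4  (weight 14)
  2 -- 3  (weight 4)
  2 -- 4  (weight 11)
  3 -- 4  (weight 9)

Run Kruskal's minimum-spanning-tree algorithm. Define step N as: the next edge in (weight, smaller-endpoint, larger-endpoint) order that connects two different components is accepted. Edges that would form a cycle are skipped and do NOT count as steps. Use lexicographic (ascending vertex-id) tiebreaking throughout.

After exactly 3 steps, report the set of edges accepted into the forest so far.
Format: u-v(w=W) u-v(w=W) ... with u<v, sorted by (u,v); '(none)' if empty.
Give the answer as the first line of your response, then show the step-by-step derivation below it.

0-4(w=6) 1-2(w=4) 2-3(w=4)

step 1: add edge 1-2 (w=4); MST = {1-2(w=4)}
step 2: add edge 2-3 (w=4); MST = {1-2(w=4) 2-3(w=4)}
step 3: add edge 0-4 (w=6); MST = {0-4(w=6) 1-2(w=4) 2-3(w=4)}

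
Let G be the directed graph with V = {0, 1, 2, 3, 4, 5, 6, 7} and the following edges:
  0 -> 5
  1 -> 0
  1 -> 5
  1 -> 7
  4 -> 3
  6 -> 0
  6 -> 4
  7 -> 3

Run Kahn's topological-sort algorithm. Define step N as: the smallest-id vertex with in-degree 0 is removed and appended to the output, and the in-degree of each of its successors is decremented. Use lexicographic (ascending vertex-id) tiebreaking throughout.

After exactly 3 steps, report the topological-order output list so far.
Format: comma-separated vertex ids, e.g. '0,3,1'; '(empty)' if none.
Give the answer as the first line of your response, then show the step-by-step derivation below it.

1,2,6

step 1: output 1; order=[1]; indeg=(1,0,0,2,1,1,0,0)
step 2: output 2; order=[1,2]; indeg=(1,0,0,2,1,1,0,0)
step 3: output 6; order=[1,2,6]; indeg=(0,0,0,2,0,1,0,0)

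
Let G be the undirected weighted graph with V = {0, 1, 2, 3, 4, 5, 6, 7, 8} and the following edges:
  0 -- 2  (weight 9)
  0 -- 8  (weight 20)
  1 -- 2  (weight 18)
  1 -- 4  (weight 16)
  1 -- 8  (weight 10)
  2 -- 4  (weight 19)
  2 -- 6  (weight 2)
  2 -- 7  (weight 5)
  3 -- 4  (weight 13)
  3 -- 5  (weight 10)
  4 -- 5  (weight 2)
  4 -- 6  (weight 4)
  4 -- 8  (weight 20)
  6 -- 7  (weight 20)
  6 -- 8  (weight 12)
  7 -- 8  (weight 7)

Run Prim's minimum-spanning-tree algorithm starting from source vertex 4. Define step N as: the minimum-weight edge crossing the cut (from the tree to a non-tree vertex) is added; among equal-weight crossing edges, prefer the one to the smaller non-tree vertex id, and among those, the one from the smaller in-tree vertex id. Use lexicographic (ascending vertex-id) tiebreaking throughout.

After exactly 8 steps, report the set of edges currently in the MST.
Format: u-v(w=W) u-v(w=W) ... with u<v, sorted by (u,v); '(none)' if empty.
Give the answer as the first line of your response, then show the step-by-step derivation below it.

0-2(w=9) 1-8(w=10) 2-6(w=2) 2-7(w=5) 3-5(w=10) 4-5(w=2) 4-6(w=4) 7-8(w=7)

step 1: add edge 4-5 (w=2); MST = {4-5(w=2)}
step 2: add edge 4-6 (w=4); MST = {4-5(w=2) 4-6(w=4)}
step 3: add edge 2-6 (w=2); MST = {2-6(w=2) 4-5(w=2) 4-6(w=4)}
step 4: add edge 2-7 (w=5); MST = {2-6(w=2) 2-7(w=5) 4-5(w=2) 4-6(w=4)}
step 5: add edge 7-8 (w=7); MST = {2-6(w=2) 2-7(w=5) 4-5(w=2) 4-6(w=4) 7-8(w=7)}
step 6: add edge 0-2 (w=9); MST = {0-2(w=9) 2-6(w=2) 2-7(w=5) 4-5(w=2) 4-6(w=4) 7-8(w=7)}
step 7: add edge 1-8 (w=10); MST = {0-2(w=9) 1-8(w=10) 2-6(w=2) 2-7(w=5) 4-5(w=2) 4-6(w=4) 7-8(w=7)}
step 8: add edge 3-5 (w=10); MST = {0-2(w=9) 1-8(w=10) 2-6(w=2) 2-7(w=5) 3-5(w=10) 4-5(w=2) 4-6(w=4) 7-8(w=7)}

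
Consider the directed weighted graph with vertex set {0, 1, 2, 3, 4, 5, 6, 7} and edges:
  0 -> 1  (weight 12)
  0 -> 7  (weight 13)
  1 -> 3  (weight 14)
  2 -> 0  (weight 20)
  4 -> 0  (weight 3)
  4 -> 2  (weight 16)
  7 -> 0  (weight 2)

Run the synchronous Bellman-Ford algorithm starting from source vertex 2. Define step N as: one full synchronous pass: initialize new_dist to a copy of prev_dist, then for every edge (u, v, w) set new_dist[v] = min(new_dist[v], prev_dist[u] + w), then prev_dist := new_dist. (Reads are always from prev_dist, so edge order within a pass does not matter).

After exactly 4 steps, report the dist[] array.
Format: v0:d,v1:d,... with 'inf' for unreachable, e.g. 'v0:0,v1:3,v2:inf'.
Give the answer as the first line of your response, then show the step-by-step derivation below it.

v0:20,v1:32,v2:0,v3:46,v4:inf,v5:inf,v6:inf,v7:33

step 1: dist = v0:20,v1:inf,v2:0,v3:inf,v4:inf,v5:inf,v6:inf,v7:inf
step 2: dist = v0:20,v1:32,v2:0,v3:inf,v4:inf,v5:inf,v6:inf,v7:33
step 3: dist = v0:20,v1:32,v2:0,v3:46,v4:inf,v5:inf,v6:inf,v7:33
step 4: dist = v0:20,v1:32,v2:0,v3:46,v4:inf,v5:inf,v6:inf,v7:33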